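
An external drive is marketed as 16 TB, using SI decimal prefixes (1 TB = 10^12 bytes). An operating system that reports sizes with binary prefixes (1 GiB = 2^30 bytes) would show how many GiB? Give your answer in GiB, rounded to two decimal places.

16 TB × 1,000,000,000,000 bytes/TB = 16,000,000,000,000 bytes
1 GiB = 1,073,741,824 bytes
16,000,000,000,000 / 1,073,741,824 = 14,901.16 GiB

14,901.16 GiB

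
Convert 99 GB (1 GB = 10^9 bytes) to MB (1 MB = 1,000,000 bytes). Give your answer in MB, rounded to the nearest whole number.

99 GB = 99 × 10^9 bytes = 99,000,000,000 bytes
1 MB = 10^6 bytes = 1,000,000 bytes
99,000,000,000 / 1,000,000 = 99,000 MB

99,000 MB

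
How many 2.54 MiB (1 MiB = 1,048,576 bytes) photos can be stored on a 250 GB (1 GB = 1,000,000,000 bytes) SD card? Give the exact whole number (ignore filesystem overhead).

93,865

Capacity: 250 GB = 250,000,000,000 bytes
Per item: 2.54 MiB = 2,663,383.04 bytes
⌊250,000,000,000 / 2,663,383.04⌋ = 93,865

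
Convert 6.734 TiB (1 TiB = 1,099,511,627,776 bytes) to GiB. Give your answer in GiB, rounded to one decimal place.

6,895.6 GiB

6.734 TiB = 6.734 × 2^40 bytes = 7,404,111,301,443.584 bytes
1 GiB = 1,073,741,824 bytes
7,404,111,301,443.584 / 1,073,741,824 = 6,895.6 GiB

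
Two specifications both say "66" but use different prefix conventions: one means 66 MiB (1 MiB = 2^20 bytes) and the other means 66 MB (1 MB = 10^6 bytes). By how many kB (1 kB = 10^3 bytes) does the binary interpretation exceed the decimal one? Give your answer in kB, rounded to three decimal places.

3,206.016 kB

66 MiB = 66 × 1,048,576 = 69,206,016 bytes
66 MB = 66 × 1,000,000 = 66,000,000 bytes
difference = 3,206,016 bytes
3,206,016 / 1,000 = 3,206.016 kB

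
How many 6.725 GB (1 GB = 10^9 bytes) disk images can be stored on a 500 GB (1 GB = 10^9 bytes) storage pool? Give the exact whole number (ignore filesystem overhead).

74

Capacity: 500 GB = 500,000,000,000 bytes
Per item: 6.725 GB = 6,725,000,000 bytes
⌊500,000,000,000 / 6,725,000,000⌋ = 74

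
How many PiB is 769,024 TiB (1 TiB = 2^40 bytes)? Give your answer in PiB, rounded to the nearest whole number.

751 PiB

769,024 TiB = 769,024 × 2^40 bytes = 845,550,830,038,810,624 bytes
1 PiB = 2^50 bytes = 1,125,899,906,842,624 bytes
845,550,830,038,810,624 / 1,125,899,906,842,624 = 751 PiB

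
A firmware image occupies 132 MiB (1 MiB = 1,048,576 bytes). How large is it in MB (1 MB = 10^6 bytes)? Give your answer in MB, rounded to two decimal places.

132 MiB = 132 × 2^20 bytes = 138,412,032 bytes
1 MB = 10^6 bytes = 1,000,000 bytes
138,412,032 / 1,000,000 = 138.41 MB

138.41 MB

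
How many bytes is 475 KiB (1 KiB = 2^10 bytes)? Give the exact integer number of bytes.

486,400 bytes

475 × 1,024 = 486,400 bytes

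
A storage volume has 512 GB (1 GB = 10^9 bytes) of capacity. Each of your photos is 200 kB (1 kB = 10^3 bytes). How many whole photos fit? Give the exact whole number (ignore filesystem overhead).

2,560,000

Capacity: 512 GB = 512,000,000,000 bytes
Per item: 200 kB = 200,000 bytes
⌊512,000,000,000 / 200,000⌋ = 2,560,000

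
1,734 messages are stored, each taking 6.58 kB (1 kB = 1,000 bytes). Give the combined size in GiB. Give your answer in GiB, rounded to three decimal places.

0.011 GiB

Total = 1,734 × 6.58 kB = 11409.72 kB
= 11409.72 × 1,000 bytes = 11,409,720 bytes
1 GiB = 1,073,741,824 bytes
11,409,720 / 1,073,741,824 = 0.011 GiB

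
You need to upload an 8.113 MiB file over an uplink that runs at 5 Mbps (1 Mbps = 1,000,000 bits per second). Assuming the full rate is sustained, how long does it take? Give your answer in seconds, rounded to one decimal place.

8.113 MiB = 8,507,097.088 bytes = 68,056,776.704 bits
5 Mbps = 5,000,000 bits/s
time = 68,056,776.704 / 5,000,000 = 13.6 s

13.6 seconds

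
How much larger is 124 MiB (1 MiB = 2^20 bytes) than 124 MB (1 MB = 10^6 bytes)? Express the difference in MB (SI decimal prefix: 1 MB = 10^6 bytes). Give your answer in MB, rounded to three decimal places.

124 MiB = 124 × 1,048,576 = 130,023,424 bytes
124 MB = 124 × 1,000,000 = 124,000,000 bytes
difference = 6,023,424 bytes
6,023,424 / 1,000,000 = 6.023 MB

6.023 MB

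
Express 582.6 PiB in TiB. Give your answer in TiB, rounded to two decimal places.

582.6 PiB × 1,125,899,906,842,624 bytes/PiB = 655,949,285,726,512,742.4 bytes
1 TiB = 2^40 bytes = 1,099,511,627,776 bytes
655,949,285,726,512,742.4 / 1,099,511,627,776 = 596,582.40 TiB

596,582.40 TiB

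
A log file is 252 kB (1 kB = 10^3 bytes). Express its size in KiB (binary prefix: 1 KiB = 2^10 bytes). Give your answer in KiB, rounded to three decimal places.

252 kB × 1,000 bytes/kB = 252,000 bytes
1 KiB = 2^10 bytes = 1,024 bytes
252,000 / 1,024 = 246.094 KiB

246.094 KiB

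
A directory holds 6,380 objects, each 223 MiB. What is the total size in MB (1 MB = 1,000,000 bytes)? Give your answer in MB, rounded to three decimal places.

1,491,851.018 MB

Total = 6,380 × 223 MiB = 1,422,740 MiB
= 1,422,740 × 1,048,576 bytes = 1,491,851,018,240 bytes
1 MB = 1,000,000 bytes
1,491,851,018,240 / 1,000,000 = 1,491,851.018 MB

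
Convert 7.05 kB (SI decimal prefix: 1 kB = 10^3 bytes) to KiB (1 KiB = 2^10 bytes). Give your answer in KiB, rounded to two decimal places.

7.05 kB × 1,000 bytes/kB = 7,050 bytes
1 KiB = 2^10 bytes = 1,024 bytes
7,050 / 1,024 = 6.88 KiB

6.88 KiB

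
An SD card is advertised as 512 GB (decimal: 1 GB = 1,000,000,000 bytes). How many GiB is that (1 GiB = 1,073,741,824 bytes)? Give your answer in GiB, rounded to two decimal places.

476.84 GiB

512 GB = 512 × 10^9 bytes = 512,000,000,000 bytes
1 GiB = 1,073,741,824 bytes
512,000,000,000 / 1,073,741,824 = 476.84 GiB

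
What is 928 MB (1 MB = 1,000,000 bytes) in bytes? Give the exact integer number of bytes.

928 × 1,000,000 = 928,000,000 bytes

928,000,000 bytes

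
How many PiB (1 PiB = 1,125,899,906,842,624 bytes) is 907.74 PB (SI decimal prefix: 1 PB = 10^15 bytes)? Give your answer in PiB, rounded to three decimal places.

806.235 PiB

907.74 PB = 907.74 × 10^15 bytes = 907,740,000,000,000,000 bytes
1 PiB = 1,125,899,906,842,624 bytes
907,740,000,000,000,000 / 1,125,899,906,842,624 = 806.235 PiB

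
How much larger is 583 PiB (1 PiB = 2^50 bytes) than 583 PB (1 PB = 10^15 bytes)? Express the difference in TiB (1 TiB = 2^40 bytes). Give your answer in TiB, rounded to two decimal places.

66,756.59 TiB

583 PiB = 583 × 1,125,899,906,842,624 = 656,399,645,689,249,792 bytes
583 PB = 583 × 1,000,000,000,000,000 = 583,000,000,000,000,000 bytes
difference = 73,399,645,689,249,792 bytes
73,399,645,689,249,792 / 1,099,511,627,776 = 66,756.59 TiB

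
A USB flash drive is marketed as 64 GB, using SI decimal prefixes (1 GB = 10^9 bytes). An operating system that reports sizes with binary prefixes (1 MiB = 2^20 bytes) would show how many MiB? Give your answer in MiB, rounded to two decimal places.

64 GB × 1,000,000,000 bytes/GB = 64,000,000,000 bytes
1 MiB = 2^20 bytes = 1,048,576 bytes
64,000,000,000 / 1,048,576 = 61,035.16 MiB

61,035.16 MiB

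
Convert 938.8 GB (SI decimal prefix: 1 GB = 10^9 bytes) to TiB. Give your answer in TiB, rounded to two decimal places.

938.8 GB × 1,000,000,000 bytes/GB = 938,800,000,000 bytes
1 TiB = 1,099,511,627,776 bytes
938,800,000,000 / 1,099,511,627,776 = 0.85 TiB

0.85 TiB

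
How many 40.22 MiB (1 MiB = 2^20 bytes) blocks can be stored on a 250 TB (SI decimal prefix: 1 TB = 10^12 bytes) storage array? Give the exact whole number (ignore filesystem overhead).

Capacity: 250 TB = 250,000,000,000,000 bytes
Per item: 40.22 MiB = 42,173,726.72 bytes
⌊250,000,000,000,000 / 42,173,726.72⌋ = 5,927,861

5,927,861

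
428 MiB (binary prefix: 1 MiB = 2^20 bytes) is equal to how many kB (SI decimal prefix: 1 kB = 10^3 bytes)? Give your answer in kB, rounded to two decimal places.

448,790.53 kB

428 MiB = 428 × 2^20 bytes = 448,790,528 bytes
1 kB = 1,000 bytes
448,790,528 / 1,000 = 448,790.53 kB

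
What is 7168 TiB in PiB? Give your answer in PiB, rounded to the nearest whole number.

7168 TiB × 1,099,511,627,776 bytes/TiB = 7,881,299,347,898,368 bytes
1 PiB = 2^50 bytes = 1,125,899,906,842,624 bytes
7,881,299,347,898,368 / 1,125,899,906,842,624 = 7 PiB

7 PiB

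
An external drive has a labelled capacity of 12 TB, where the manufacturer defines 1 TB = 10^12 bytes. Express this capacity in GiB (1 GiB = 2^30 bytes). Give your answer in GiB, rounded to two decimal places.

12 TB = 12 × 10^12 bytes = 12,000,000,000,000 bytes
1 GiB = 2^30 bytes = 1,073,741,824 bytes
12,000,000,000,000 / 1,073,741,824 = 11,175.87 GiB

11,175.87 GiB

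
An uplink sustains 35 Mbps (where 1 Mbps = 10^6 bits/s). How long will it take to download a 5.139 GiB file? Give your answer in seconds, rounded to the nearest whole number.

1,261 seconds

5.139 GiB = 5,517,959,233.536 bytes = 44,143,673,868.288 bits
35 Mbps = 35,000,000 bits/s
time = 44,143,673,868.288 / 35,000,000 = 1,261 s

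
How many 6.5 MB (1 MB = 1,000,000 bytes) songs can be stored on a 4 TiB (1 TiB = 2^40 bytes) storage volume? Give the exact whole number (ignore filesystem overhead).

676,622

Capacity: 4 TiB = 4,398,046,511,104 bytes
Per item: 6.5 MB = 6,500,000 bytes
⌊4,398,046,511,104 / 6,500,000⌋ = 676,622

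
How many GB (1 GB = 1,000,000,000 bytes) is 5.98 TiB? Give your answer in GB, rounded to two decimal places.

5.98 TiB × 1,099,511,627,776 bytes/TiB = 6,575,079,534,100.48 bytes
1 GB = 10^9 bytes = 1,000,000,000 bytes
6,575,079,534,100.48 / 1,000,000,000 = 6,575.08 GB

6,575.08 GB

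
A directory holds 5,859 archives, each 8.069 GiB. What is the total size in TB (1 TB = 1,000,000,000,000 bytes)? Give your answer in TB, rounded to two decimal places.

50.76 TB

Total = 5,859 × 8.069 GiB = 47276.271 GiB
= 47276.271 × 1,073,741,824 bytes = 50,762,509,455,458.304 bytes
1 TB = 1,000,000,000,000 bytes
50,762,509,455,458.304 / 1,000,000,000,000 = 50.76 TB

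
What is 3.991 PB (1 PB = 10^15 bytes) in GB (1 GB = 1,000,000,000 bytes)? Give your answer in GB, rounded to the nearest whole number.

3,991,000 GB

3.991 PB × 1,000,000,000,000,000 bytes/PB = 3,991,000,000,000,000 bytes
1 GB = 1,000,000,000 bytes
3,991,000,000,000,000 / 1,000,000,000 = 3,991,000 GB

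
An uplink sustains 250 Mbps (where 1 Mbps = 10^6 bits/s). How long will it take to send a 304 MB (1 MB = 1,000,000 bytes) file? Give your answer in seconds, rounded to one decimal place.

9.7 seconds

304 MB = 304,000,000 bytes = 2,432,000,000 bits
250 Mbps = 250,000,000 bits/s
time = 2,432,000,000 / 250,000,000 = 9.7 s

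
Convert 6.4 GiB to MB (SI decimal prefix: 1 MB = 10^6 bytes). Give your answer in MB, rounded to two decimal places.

6.4 GiB × 1,073,741,824 bytes/GiB = 6,871,947,673.6 bytes
1 MB = 10^6 bytes = 1,000,000 bytes
6,871,947,673.6 / 1,000,000 = 6,871.95 MB

6,871.95 MB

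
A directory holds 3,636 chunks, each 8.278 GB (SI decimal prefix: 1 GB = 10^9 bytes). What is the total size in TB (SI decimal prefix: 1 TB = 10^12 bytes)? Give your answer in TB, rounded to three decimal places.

Total = 3,636 × 8.278 GB = 30098.808 GB
= 30098.808 × 1,000,000,000 bytes = 30,098,808,000,000 bytes
1 TB = 1,000,000,000,000 bytes
30,098,808,000,000 / 1,000,000,000,000 = 30.099 TB

30.099 TB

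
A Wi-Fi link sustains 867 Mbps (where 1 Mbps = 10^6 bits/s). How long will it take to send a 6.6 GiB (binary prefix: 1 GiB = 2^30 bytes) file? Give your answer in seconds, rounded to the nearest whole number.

65 seconds

6.6 GiB = 7,086,696,038.4 bytes = 56,693,568,307.2 bits
867 Mbps = 867,000,000 bits/s
time = 56,693,568,307.2 / 867,000,000 = 65 s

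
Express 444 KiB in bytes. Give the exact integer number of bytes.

454,656 bytes

444 × 1,024 = 454,656 bytes  (1 KiB = 2^10 bytes)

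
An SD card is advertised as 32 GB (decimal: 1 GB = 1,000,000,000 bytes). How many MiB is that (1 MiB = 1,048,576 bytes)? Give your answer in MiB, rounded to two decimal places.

30,517.58 MiB

32 GB = 32 × 10^9 bytes = 32,000,000,000 bytes
1 MiB = 1,048,576 bytes
32,000,000,000 / 1,048,576 = 30,517.58 MiB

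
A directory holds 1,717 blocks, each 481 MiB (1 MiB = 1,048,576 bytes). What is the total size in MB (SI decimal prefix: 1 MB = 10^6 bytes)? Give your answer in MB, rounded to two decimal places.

Total = 1,717 × 481 MiB = 825,877 MiB
= 825,877 × 1,048,576 bytes = 865,994,801,152 bytes
1 MB = 1,000,000 bytes
865,994,801,152 / 1,000,000 = 865,994.80 MB

865,994.80 MB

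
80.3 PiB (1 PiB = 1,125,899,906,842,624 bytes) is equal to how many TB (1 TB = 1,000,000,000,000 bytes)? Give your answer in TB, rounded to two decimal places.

90,409.76 TB

80.3 PiB × 1,125,899,906,842,624 bytes/PiB = 90,409,762,519,462,707.2 bytes
1 TB = 10^12 bytes = 1,000,000,000,000 bytes
90,409,762,519,462,707.2 / 1,000,000,000,000 = 90,409.76 TB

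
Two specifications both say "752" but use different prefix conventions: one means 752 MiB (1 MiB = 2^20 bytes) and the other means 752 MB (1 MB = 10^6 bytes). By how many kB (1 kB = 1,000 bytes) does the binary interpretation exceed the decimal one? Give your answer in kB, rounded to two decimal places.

752 MiB = 752 × 1,048,576 = 788,529,152 bytes
752 MB = 752 × 1,000,000 = 752,000,000 bytes
difference = 36,529,152 bytes
36,529,152 / 1,000 = 36,529.15 kB

36,529.15 kB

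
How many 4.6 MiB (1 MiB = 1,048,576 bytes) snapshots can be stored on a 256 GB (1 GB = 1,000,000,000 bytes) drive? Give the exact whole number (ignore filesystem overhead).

Capacity: 256 GB = 256,000,000,000 bytes
Per item: 4.6 MiB = 4,823,449.6 bytes
⌊256,000,000,000 / 4,823,449.6⌋ = 53,074

53,074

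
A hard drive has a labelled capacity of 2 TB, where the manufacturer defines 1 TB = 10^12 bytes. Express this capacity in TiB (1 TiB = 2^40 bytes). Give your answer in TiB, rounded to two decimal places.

1.82 TiB

2 TB = 2 × 10^12 bytes = 2,000,000,000,000 bytes
1 TiB = 2^40 bytes = 1,099,511,627,776 bytes
2,000,000,000,000 / 1,099,511,627,776 = 1.82 TiB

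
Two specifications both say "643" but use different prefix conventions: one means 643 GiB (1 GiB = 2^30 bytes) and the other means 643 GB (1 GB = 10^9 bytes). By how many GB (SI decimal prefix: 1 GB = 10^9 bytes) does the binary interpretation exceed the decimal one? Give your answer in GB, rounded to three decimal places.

47.416 GB

643 GiB = 643 × 1,073,741,824 = 690,415,992,832 bytes
643 GB = 643 × 1,000,000,000 = 643,000,000,000 bytes
difference = 47,415,992,832 bytes
47,415,992,832 / 1,000,000,000 = 47.416 GB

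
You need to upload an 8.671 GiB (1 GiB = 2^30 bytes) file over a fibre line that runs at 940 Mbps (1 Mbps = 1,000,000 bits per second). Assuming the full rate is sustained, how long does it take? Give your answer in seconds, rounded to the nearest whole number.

8.671 GiB = 9,310,415,355.904 bytes = 74,483,322,847.232 bits
940 Mbps = 940,000,000 bits/s
time = 74,483,322,847.232 / 940,000,000 = 79 s

79 seconds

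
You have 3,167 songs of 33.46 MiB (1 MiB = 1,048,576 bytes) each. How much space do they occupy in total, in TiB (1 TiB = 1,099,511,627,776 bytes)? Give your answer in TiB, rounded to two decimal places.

Total = 3,167 × 33.46 MiB = 105967.82 MiB
= 105967.82 × 1,048,576 bytes = 111,115,312,824.32 bytes
1 TiB = 1,099,511,627,776 bytes
111,115,312,824.32 / 1,099,511,627,776 = 0.10 TiB

0.10 TiB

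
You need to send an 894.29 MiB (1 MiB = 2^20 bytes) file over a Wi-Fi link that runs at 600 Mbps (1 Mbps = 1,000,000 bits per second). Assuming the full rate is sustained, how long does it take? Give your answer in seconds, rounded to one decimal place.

894.29 MiB = 937,731,031.04 bytes = 7,501,848,248.32 bits
600 Mbps = 600,000,000 bits/s
time = 7,501,848,248.32 / 600,000,000 = 12.5 s

12.5 seconds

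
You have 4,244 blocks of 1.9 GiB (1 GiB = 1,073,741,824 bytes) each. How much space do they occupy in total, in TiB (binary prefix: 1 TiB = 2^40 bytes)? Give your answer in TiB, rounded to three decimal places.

Total = 4,244 × 1.9 GiB = 8063.6 GiB
= 8063.6 × 1,073,741,824 bytes = 8,658,224,572,006.4 bytes
1 TiB = 1,099,511,627,776 bytes
8,658,224,572,006.4 / 1,099,511,627,776 = 7.875 TiB

7.875 TiB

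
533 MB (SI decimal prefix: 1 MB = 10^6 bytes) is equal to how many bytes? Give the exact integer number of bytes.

533,000,000 bytes

533 × 1,000,000 = 533,000,000 bytes  (1 MB = 10^6 bytes)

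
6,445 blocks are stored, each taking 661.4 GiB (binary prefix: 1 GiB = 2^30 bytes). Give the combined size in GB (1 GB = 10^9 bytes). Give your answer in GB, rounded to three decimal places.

4,577,063.969 GB

Total = 6,445 × 661.4 GiB = 4,262,723 GiB
= 4,262,723 × 1,073,741,824 bytes = 4,577,063,969,226,752 bytes
1 GB = 1,000,000,000 bytes
4,577,063,969,226,752 / 1,000,000,000 = 4,577,063.969 GB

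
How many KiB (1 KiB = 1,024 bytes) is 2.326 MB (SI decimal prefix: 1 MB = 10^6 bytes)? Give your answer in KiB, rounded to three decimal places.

2,271.484 KiB

2.326 MB = 2.326 × 10^6 bytes = 2,326,000 bytes
1 KiB = 1,024 bytes
2,326,000 / 1,024 = 2,271.484 KiB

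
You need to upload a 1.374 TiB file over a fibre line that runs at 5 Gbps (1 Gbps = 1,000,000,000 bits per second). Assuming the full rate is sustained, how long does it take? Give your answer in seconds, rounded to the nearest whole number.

2,417 seconds

1.374 TiB = 1,510,728,976,564.224 bytes = 12,085,831,812,513.792 bits
5 Gbps = 5,000,000,000 bits/s
time = 12,085,831,812,513.792 / 5,000,000,000 = 2,417 s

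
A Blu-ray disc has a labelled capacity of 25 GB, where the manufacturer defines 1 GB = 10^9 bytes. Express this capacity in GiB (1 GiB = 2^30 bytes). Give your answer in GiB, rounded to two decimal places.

25 GB = 25 × 10^9 bytes = 25,000,000,000 bytes
1 GiB = 2^30 bytes = 1,073,741,824 bytes
25,000,000,000 / 1,073,741,824 = 23.28 GiB

23.28 GiB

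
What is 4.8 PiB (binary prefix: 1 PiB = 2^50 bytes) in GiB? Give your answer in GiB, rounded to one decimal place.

5,033,164.8 GiB

4.8 PiB × 1,125,899,906,842,624 bytes/PiB = 5,404,319,552,844,595.2 bytes
1 GiB = 1,073,741,824 bytes
5,404,319,552,844,595.2 / 1,073,741,824 = 5,033,164.8 GiB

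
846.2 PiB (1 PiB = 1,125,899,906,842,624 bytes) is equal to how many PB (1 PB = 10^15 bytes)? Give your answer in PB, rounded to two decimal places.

952.74 PB

846.2 PiB = 846.2 × 2^50 bytes = 952,736,501,170,228,428.8 bytes
1 PB = 1,000,000,000,000,000 bytes
952,736,501,170,228,428.8 / 1,000,000,000,000,000 = 952.74 PB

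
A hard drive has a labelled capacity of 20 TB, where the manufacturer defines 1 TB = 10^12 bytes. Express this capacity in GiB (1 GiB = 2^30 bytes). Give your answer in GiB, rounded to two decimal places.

20 TB × 1,000,000,000,000 bytes/TB = 20,000,000,000,000 bytes
1 GiB = 2^30 bytes = 1,073,741,824 bytes
20,000,000,000,000 / 1,073,741,824 = 18,626.45 GiB

18,626.45 GiB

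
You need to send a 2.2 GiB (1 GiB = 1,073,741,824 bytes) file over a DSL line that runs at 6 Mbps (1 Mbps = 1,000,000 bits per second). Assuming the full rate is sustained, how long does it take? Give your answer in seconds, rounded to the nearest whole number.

2.2 GiB = 2,362,232,012.8 bytes = 18,897,856,102.4 bits
6 Mbps = 6,000,000 bits/s
time = 18,897,856,102.4 / 6,000,000 = 3,150 s

3,150 seconds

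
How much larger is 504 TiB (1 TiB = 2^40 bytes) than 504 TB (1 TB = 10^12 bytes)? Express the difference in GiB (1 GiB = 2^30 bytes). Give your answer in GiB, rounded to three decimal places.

46,709.422 GiB

504 TiB = 504 × 1,099,511,627,776 = 554,153,860,399,104 bytes
504 TB = 504 × 1,000,000,000,000 = 504,000,000,000,000 bytes
difference = 50,153,860,399,104 bytes
50,153,860,399,104 / 1,073,741,824 = 46,709.422 GiB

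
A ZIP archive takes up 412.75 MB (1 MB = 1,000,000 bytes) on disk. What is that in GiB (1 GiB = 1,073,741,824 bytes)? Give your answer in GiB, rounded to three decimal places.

0.384 GiB

412.75 MB = 412.75 × 10^6 bytes = 412,750,000 bytes
1 GiB = 2^30 bytes = 1,073,741,824 bytes
412,750,000 / 1,073,741,824 = 0.384 GiB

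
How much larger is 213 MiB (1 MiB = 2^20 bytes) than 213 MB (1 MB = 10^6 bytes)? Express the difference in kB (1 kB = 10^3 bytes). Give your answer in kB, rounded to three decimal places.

10,346.688 kB

213 MiB = 213 × 1,048,576 = 223,346,688 bytes
213 MB = 213 × 1,000,000 = 213,000,000 bytes
difference = 10,346,688 bytes
10,346,688 / 1,000 = 10,346.688 kB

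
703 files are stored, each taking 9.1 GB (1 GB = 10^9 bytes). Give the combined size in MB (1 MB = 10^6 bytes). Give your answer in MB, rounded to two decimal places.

Total = 703 × 9.1 GB = 6397.3 GB
= 6397.3 × 1,000,000,000 bytes = 6,397,300,000,000 bytes
1 MB = 1,000,000 bytes
6,397,300,000,000 / 1,000,000 = 6,397,300.00 MB

6,397,300.00 MB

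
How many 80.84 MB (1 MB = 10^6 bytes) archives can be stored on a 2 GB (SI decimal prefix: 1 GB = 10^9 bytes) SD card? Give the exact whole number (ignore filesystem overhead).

24

Capacity: 2 GB = 2,000,000,000 bytes
Per item: 80.84 MB = 80,840,000 bytes
⌊2,000,000,000 / 80,840,000⌋ = 24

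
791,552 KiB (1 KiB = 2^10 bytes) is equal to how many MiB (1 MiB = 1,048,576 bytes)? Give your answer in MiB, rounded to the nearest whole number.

773 MiB

791,552 KiB = 791,552 × 2^10 bytes = 810,549,248 bytes
1 MiB = 2^20 bytes = 1,048,576 bytes
810,549,248 / 1,048,576 = 773 MiB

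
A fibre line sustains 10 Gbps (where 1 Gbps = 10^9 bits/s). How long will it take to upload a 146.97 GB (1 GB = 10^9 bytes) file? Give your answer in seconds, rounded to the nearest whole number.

118 seconds

146.97 GB = 146,970,000,000 bytes = 1,175,760,000,000 bits
10 Gbps = 10,000,000,000 bits/s
time = 1,175,760,000,000 / 10,000,000,000 = 118 s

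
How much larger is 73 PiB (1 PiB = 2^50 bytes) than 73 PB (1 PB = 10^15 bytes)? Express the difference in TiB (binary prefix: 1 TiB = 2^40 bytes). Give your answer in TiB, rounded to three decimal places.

73 PiB = 73 × 1,125,899,906,842,624 = 82,190,693,199,511,552 bytes
73 PB = 73 × 1,000,000,000,000,000 = 73,000,000,000,000,000 bytes
difference = 9,190,693,199,511,552 bytes
9,190,693,199,511,552 / 1,099,511,627,776 = 8,358.887 TiB

8,358.887 TiB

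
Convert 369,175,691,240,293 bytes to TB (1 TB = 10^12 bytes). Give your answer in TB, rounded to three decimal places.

369,175,691,240,293 bytes given.
1 TB = 1,000,000,000,000 bytes
369,175,691,240,293 / 1,000,000,000,000 = 369.176 TB

369.176 TB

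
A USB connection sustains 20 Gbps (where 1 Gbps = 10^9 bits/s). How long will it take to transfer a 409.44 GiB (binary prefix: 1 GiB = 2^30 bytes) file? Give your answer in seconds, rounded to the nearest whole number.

176 seconds

409.44 GiB = 439,632,852,418.56 bytes = 3,517,062,819,348.48 bits
20 Gbps = 20,000,000,000 bits/s
time = 3,517,062,819,348.48 / 20,000,000,000 = 176 s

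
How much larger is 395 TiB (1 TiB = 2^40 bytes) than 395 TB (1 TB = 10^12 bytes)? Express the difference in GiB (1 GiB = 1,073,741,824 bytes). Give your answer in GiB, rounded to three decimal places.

36,607.583 GiB

395 TiB = 395 × 1,099,511,627,776 = 434,307,092,971,520 bytes
395 TB = 395 × 1,000,000,000,000 = 395,000,000,000,000 bytes
difference = 39,307,092,971,520 bytes
39,307,092,971,520 / 1,073,741,824 = 36,607.583 GiB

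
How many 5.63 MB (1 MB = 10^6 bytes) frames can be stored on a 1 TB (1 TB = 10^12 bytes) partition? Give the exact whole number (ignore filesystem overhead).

177,619

Capacity: 1 TB = 1,000,000,000,000 bytes
Per item: 5.63 MB = 5,630,000 bytes
⌊1,000,000,000,000 / 5,630,000⌋ = 177,619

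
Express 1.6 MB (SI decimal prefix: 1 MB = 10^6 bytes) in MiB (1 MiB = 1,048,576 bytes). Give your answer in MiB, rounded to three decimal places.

1.6 MB = 1.6 × 10^6 bytes = 1,600,000 bytes
1 MiB = 2^20 bytes = 1,048,576 bytes
1,600,000 / 1,048,576 = 1.526 MiB

1.526 MiB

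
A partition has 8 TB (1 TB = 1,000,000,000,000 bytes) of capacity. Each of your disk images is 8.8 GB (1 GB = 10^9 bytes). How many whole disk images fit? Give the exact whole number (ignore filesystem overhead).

Capacity: 8 TB = 8,000,000,000,000 bytes
Per item: 8.8 GB = 8,800,000,000 bytes
⌊8,000,000,000,000 / 8,800,000,000⌋ = 909

909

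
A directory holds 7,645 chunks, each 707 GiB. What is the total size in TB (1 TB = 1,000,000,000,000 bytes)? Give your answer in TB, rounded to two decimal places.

Total = 7,645 × 707 GiB = 5,405,015 GiB
= 5,405,015 × 1,073,741,824 bytes = 5,803,590,664,847,360 bytes
1 TB = 1,000,000,000,000 bytes
5,803,590,664,847,360 / 1,000,000,000,000 = 5,803.59 TB

5,803.59 TB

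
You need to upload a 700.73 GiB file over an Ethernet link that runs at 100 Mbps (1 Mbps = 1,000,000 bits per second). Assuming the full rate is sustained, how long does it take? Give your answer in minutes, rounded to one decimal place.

700.73 GiB = 752,403,108,331.52 bytes = 6,019,224,866,652.16 bits
100 Mbps = 100,000,000 bits/s
time = 6,019,224,866,652.16 / 100,000,000 = 60,192.25 s
60,192.25 s / 60 = 1,003.2 minutes

1,003.2 minutes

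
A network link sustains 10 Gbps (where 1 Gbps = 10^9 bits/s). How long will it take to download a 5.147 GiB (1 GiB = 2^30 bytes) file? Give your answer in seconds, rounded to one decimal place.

4.4 seconds

5.147 GiB = 5,526,549,168.128 bytes = 44,212,393,345.024 bits
10 Gbps = 10,000,000,000 bits/s
time = 44,212,393,345.024 / 10,000,000,000 = 4.4 s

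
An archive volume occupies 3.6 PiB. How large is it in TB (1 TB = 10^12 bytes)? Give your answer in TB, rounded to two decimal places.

4,053.24 TB

3.6 PiB × 1,125,899,906,842,624 bytes/PiB = 4,053,239,664,633,446.4 bytes
1 TB = 10^12 bytes = 1,000,000,000,000 bytes
4,053,239,664,633,446.4 / 1,000,000,000,000 = 4,053.24 TB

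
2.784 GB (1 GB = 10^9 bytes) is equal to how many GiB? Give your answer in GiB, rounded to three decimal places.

2.784 GB × 1,000,000,000 bytes/GB = 2,784,000,000 bytes
1 GiB = 1,073,741,824 bytes
2,784,000,000 / 1,073,741,824 = 2.593 GiB

2.593 GiB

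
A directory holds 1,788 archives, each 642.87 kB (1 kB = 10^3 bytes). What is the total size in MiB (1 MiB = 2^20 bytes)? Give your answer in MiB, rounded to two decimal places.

Total = 1,788 × 642.87 kB = 1149451.56 kB
= 1149451.56 × 1,000 bytes = 1,149,451,560 bytes
1 MiB = 1,048,576 bytes
1,149,451,560 / 1,048,576 = 1,096.20 MiB

1,096.20 MiB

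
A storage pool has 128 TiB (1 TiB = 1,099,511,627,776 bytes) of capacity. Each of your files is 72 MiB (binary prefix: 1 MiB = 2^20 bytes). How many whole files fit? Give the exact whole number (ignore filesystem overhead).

Capacity: 128 TiB = 140,737,488,355,328 bytes
Per item: 72 MiB = 75,497,472 bytes
⌊140,737,488,355,328 / 75,497,472⌋ = 1,864,135

1,864,135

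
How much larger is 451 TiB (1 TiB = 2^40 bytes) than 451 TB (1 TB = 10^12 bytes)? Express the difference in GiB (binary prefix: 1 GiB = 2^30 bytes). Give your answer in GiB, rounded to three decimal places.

451 TiB = 451 × 1,099,511,627,776 = 495,879,744,126,976 bytes
451 TB = 451 × 1,000,000,000,000 = 451,000,000,000,000 bytes
difference = 44,879,744,126,976 bytes
44,879,744,126,976 / 1,073,741,824 = 41,797.519 GiB

41,797.519 GiB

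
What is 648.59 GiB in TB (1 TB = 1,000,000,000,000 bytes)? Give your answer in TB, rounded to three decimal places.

648.59 GiB = 648.59 × 2^30 bytes = 696,418,209,628.16 bytes
1 TB = 10^12 bytes = 1,000,000,000,000 bytes
696,418,209,628.16 / 1,000,000,000,000 = 0.696 TB

0.696 TB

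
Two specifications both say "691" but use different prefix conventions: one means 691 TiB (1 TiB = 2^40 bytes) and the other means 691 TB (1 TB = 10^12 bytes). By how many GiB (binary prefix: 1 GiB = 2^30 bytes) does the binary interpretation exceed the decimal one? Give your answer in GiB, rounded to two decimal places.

691 TiB = 691 × 1,099,511,627,776 = 759,762,534,793,216 bytes
691 TB = 691 × 1,000,000,000,000 = 691,000,000,000,000 bytes
difference = 68,762,534,793,216 bytes
68,762,534,793,216 / 1,073,741,824 = 64,040.10 GiB

64,040.10 GiB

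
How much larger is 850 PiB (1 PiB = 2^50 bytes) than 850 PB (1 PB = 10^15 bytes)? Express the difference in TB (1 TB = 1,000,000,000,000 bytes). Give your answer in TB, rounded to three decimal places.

850 PiB = 850 × 1,125,899,906,842,624 = 957,014,920,816,230,400 bytes
850 PB = 850 × 1,000,000,000,000,000 = 850,000,000,000,000,000 bytes
difference = 107,014,920,816,230,400 bytes
107,014,920,816,230,400 / 1,000,000,000,000 = 107,014.921 TB

107,014.921 TB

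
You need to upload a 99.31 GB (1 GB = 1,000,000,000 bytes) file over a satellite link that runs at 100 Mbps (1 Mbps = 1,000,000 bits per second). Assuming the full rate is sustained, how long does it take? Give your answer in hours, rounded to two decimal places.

99.31 GB = 99,310,000,000 bytes = 794,480,000,000 bits
100 Mbps = 100,000,000 bits/s
time = 794,480,000,000 / 100,000,000 = 7,944.8000 s
7,944.8000 s / 3600 = 2.21 hours

2.21 hours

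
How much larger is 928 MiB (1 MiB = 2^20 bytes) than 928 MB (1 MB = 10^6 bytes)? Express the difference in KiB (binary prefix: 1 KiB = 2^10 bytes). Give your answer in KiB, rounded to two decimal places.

44,022.00 KiB

928 MiB = 928 × 1,048,576 = 973,078,528 bytes
928 MB = 928 × 1,000,000 = 928,000,000 bytes
difference = 45,078,528 bytes
45,078,528 / 1,024 = 44,022.00 KiB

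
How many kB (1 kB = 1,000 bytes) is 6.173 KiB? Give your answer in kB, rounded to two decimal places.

6.173 KiB = 6.173 × 2^10 bytes = 6,321.152 bytes
1 kB = 1,000 bytes
6,321.152 / 1,000 = 6.32 kB

6.32 kB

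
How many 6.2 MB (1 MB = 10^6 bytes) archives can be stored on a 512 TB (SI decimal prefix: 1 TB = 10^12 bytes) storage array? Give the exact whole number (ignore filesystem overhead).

Capacity: 512 TB = 512,000,000,000,000 bytes
Per item: 6.2 MB = 6,200,000 bytes
⌊512,000,000,000,000 / 6,200,000⌋ = 82,580,645

82,580,645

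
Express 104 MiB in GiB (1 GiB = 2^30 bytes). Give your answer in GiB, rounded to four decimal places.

0.1016 GiB

104 MiB = 104 × 2^20 bytes = 109,051,904 bytes
1 GiB = 2^30 bytes = 1,073,741,824 bytes
109,051,904 / 1,073,741,824 = 0.1016 GiB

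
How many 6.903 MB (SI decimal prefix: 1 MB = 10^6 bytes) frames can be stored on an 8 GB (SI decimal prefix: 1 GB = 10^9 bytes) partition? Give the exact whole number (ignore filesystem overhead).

Capacity: 8 GB = 8,000,000,000 bytes
Per item: 6.903 MB = 6,903,000 bytes
⌊8,000,000,000 / 6,903,000⌋ = 1,158

1,158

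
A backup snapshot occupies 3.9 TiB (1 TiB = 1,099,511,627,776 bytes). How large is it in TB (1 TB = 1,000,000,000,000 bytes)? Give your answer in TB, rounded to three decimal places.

4.288 TB

3.9 TiB × 1,099,511,627,776 bytes/TiB = 4,288,095,348,326.4 bytes
1 TB = 1,000,000,000,000 bytes
4,288,095,348,326.4 / 1,000,000,000,000 = 4.288 TB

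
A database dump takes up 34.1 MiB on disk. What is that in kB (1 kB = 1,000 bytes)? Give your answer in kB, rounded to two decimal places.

34.1 MiB × 1,048,576 bytes/MiB = 35,756,441.6 bytes
1 kB = 1,000 bytes
35,756,441.6 / 1,000 = 35,756.44 kB

35,756.44 kB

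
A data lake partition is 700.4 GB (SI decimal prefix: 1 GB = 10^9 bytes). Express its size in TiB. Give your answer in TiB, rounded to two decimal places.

0.64 TiB

700.4 GB = 700.4 × 10^9 bytes = 700,400,000,000 bytes
1 TiB = 2^40 bytes = 1,099,511,627,776 bytes
700,400,000,000 / 1,099,511,627,776 = 0.64 TiB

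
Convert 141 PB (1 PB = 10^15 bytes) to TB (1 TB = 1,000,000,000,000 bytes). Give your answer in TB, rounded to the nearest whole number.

141 PB = 141 × 10^15 bytes = 141,000,000,000,000,000 bytes
1 TB = 1,000,000,000,000 bytes
141,000,000,000,000,000 / 1,000,000,000,000 = 141,000 TB

141,000 TB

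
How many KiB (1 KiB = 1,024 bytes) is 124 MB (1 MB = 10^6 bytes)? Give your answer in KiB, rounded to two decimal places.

121,093.75 KiB

124 MB × 1,000,000 bytes/MB = 124,000,000 bytes
1 KiB = 1,024 bytes
124,000,000 / 1,024 = 121,093.75 KiB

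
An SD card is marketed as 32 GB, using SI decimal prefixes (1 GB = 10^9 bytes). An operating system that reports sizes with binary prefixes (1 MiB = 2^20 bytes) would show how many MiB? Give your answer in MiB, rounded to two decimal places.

30,517.58 MiB

32 GB × 1,000,000,000 bytes/GB = 32,000,000,000 bytes
1 MiB = 1,048,576 bytes
32,000,000,000 / 1,048,576 = 30,517.58 MiB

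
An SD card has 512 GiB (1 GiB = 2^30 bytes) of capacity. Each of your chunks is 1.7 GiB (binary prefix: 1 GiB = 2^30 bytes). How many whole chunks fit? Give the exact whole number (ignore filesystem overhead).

301

Capacity: 512 GiB = 549,755,813,888 bytes
Per item: 1.7 GiB = 1,825,361,100.8 bytes
⌊549,755,813,888 / 1,825,361,100.8⌋ = 301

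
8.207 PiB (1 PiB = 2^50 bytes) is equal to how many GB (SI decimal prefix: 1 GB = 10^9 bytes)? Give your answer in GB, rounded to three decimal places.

9,240,260.535 GB

8.207 PiB = 8.207 × 2^50 bytes = 9,240,260,535,457,415.168 bytes
1 GB = 1,000,000,000 bytes
9,240,260,535,457,415.168 / 1,000,000,000 = 9,240,260.535 GB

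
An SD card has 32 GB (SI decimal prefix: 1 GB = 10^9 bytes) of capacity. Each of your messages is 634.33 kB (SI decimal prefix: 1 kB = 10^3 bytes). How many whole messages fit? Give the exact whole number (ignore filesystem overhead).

Capacity: 32 GB = 32,000,000,000 bytes
Per item: 634.33 kB = 634,330 bytes
⌊32,000,000,000 / 634,330⌋ = 50,446

50,446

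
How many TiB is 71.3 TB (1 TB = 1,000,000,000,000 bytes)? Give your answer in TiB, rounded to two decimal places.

64.85 TiB

71.3 TB × 1,000,000,000,000 bytes/TB = 71,300,000,000,000 bytes
1 TiB = 1,099,511,627,776 bytes
71,300,000,000,000 / 1,099,511,627,776 = 64.85 TiB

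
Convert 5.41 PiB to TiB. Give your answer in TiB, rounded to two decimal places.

5,539.84 TiB

5.41 PiB = 5.41 × 2^50 bytes = 6,091,118,496,018,595.84 bytes
1 TiB = 2^40 bytes = 1,099,511,627,776 bytes
6,091,118,496,018,595.84 / 1,099,511,627,776 = 5,539.84 TiB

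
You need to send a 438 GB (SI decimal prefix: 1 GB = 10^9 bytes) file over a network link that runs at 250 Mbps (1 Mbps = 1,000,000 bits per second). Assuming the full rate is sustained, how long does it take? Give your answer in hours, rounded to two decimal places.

438 GB = 438,000,000,000 bytes = 3,504,000,000,000 bits
250 Mbps = 250,000,000 bits/s
time = 3,504,000,000,000 / 250,000,000 = 14,016.0000 s
14,016.0000 s / 3600 = 3.89 hours

3.89 hours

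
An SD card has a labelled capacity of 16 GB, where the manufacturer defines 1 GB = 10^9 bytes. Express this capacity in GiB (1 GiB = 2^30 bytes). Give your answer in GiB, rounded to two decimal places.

16 GB = 16 × 10^9 bytes = 16,000,000,000 bytes
1 GiB = 1,073,741,824 bytes
16,000,000,000 / 1,073,741,824 = 14.90 GiB

14.90 GiB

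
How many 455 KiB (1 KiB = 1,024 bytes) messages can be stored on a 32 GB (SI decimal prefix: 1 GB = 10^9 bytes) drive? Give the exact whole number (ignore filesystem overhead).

Capacity: 32 GB = 32,000,000,000 bytes
Per item: 455 KiB = 465,920 bytes
⌊32,000,000,000 / 465,920⌋ = 68,681

68,681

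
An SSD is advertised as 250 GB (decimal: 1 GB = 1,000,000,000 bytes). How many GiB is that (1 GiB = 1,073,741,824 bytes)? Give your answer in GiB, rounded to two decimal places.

232.83 GiB

250 GB = 250 × 10^9 bytes = 250,000,000,000 bytes
1 GiB = 1,073,741,824 bytes
250,000,000,000 / 1,073,741,824 = 232.83 GiB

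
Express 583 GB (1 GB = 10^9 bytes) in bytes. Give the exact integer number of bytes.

583,000,000,000 bytes

583 × 1,000,000,000 = 583,000,000,000 bytes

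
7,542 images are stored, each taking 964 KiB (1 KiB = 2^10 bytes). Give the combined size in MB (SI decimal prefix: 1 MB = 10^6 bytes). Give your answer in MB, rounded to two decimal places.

Total = 7,542 × 964 KiB = 7,270,488 KiB
= 7,270,488 × 1,024 bytes = 7,444,979,712 bytes
1 MB = 1,000,000 bytes
7,444,979,712 / 1,000,000 = 7,444.98 MB

7,444.98 MB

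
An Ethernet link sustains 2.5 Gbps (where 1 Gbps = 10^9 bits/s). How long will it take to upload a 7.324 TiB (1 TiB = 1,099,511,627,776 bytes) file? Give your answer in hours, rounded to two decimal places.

7.16 hours

7.324 TiB = 8,052,823,161,831.424 bytes = 64,422,585,294,651.392 bits
2.5 Gbps = 2,500,000,000 bits/s
time = 64,422,585,294,651.392 / 2,500,000,000 = 25,769.0341 s
25,769.0341 s / 3600 = 7.16 hours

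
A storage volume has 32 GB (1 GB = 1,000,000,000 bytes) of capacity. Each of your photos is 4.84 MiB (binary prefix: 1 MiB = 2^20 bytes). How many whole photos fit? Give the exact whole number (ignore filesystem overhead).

6,305

Capacity: 32 GB = 32,000,000,000 bytes
Per item: 4.84 MiB = 5,075,107.84 bytes
⌊32,000,000,000 / 5,075,107.84⌋ = 6,305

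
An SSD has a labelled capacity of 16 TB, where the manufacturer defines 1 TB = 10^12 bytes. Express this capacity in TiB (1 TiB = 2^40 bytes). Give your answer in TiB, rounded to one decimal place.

14.6 TiB

16 TB × 1,000,000,000,000 bytes/TB = 16,000,000,000,000 bytes
1 TiB = 2^40 bytes = 1,099,511,627,776 bytes
16,000,000,000,000 / 1,099,511,627,776 = 14.6 TiB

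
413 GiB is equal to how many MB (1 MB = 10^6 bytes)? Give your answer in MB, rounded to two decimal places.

413 GiB × 1,073,741,824 bytes/GiB = 443,455,373,312 bytes
1 MB = 10^6 bytes = 1,000,000 bytes
443,455,373,312 / 1,000,000 = 443,455.37 MB

443,455.37 MB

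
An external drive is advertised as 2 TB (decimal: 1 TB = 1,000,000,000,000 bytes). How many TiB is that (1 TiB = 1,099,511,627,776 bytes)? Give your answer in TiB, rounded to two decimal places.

2 TB × 1,000,000,000,000 bytes/TB = 2,000,000,000,000 bytes
1 TiB = 1,099,511,627,776 bytes
2,000,000,000,000 / 1,099,511,627,776 = 1.82 TiB

1.82 TiB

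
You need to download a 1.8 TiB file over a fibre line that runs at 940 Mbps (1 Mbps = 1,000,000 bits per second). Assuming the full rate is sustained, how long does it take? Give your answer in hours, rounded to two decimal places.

1.8 TiB = 1,979,120,929,996.8 bytes = 15,832,967,439,974.4 bits
940 Mbps = 940,000,000 bits/s
time = 15,832,967,439,974.4 / 940,000,000 = 16,843.5824 s
16,843.5824 s / 3600 = 4.68 hours

4.68 hours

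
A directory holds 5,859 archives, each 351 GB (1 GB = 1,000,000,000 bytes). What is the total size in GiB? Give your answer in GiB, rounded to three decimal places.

Total = 5,859 × 351 GB = 2,056,509 GB
= 2,056,509 × 1,000,000,000 bytes = 2,056,509,000,000,000 bytes
1 GiB = 1,073,741,824 bytes
2,056,509,000,000,000 / 1,073,741,824 = 1,915,273.257 GiB

1,915,273.257 GiB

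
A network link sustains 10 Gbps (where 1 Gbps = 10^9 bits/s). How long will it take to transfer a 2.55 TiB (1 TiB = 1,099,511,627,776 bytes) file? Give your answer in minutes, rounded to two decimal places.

37.38 minutes

2.55 TiB = 2,803,754,650,828.8 bytes = 22,430,037,206,630.4 bits
10 Gbps = 10,000,000,000 bits/s
time = 22,430,037,206,630.4 / 10,000,000,000 = 2,243.004 s
2,243.004 s / 60 = 37.38 minutes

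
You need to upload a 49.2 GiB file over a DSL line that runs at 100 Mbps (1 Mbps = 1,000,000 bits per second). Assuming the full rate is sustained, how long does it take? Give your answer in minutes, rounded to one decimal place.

70.4 minutes

49.2 GiB = 52,828,097,740.8 bytes = 422,624,781,926.4 bits
100 Mbps = 100,000,000 bits/s
time = 422,624,781,926.4 / 100,000,000 = 4,226.25 s
4,226.25 s / 60 = 70.4 minutes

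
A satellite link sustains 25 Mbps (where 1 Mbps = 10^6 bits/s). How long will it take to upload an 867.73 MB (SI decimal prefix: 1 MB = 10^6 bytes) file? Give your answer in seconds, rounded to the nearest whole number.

867.73 MB = 867,730,000 bytes = 6,941,840,000 bits
25 Mbps = 25,000,000 bits/s
time = 6,941,840,000 / 25,000,000 = 278 s

278 seconds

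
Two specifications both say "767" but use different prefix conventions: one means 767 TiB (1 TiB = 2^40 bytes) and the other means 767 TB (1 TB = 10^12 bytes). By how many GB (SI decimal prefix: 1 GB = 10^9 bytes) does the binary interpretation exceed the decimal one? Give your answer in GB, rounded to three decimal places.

76,325.419 GB

767 TiB = 767 × 1,099,511,627,776 = 843,325,418,504,192 bytes
767 TB = 767 × 1,000,000,000,000 = 767,000,000,000,000 bytes
difference = 76,325,418,504,192 bytes
76,325,418,504,192 / 1,000,000,000 = 76,325.419 GB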